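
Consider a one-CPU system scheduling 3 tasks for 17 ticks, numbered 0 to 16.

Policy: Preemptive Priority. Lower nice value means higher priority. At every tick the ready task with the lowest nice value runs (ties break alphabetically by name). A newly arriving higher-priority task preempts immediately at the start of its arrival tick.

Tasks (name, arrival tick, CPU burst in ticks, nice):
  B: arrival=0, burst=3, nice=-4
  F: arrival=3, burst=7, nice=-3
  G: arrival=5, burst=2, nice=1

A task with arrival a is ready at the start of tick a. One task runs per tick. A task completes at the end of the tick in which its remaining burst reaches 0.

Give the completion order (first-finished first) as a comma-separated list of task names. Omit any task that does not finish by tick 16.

t=0: ready={B} → run B
t=1: ready={B} → run B
t=2: ready={B} → run B
t=3: ready={F} → run F
t=4: ready={F} → run F
t=5: ready={F,G} → run F
t=6: ready={F,G} → run F
t=7: ready={F,G} → run F
t=8: ready={F,G} → run F
t=9: ready={F,G} → run F
t=10: ready={G} → run G
t=11: ready={G} → run G
t=12: (idle)
t=13: (idle)
t=14: (idle)
t=15: (idle)
t=16: (idle)

completion order = B, F, G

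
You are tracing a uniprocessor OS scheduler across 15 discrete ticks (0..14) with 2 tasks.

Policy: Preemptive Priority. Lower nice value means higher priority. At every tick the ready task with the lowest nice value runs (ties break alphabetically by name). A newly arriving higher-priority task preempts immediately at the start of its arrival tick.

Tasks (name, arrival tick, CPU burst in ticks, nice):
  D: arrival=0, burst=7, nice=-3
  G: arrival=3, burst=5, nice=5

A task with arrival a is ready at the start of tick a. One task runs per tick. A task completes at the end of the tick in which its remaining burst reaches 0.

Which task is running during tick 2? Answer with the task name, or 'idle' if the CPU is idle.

running at tick 2 = D

t=0: ready={D} → run D
t=1: ready={D} → run D
t=2: ready={D} → run D
t=3: ready={D,G} → run D
t=4: ready={D,G} → run D
t=5: ready={D,G} → run D
t=6: ready={D,G} → run D
t=7: ready={G} → run G
t=8: ready={G} → run G
t=9: ready={G} → run G
t=10: ready={G} → run G
t=11: ready={G} → run G
t=12: (idle)
t=13: (idle)
t=14: (idle)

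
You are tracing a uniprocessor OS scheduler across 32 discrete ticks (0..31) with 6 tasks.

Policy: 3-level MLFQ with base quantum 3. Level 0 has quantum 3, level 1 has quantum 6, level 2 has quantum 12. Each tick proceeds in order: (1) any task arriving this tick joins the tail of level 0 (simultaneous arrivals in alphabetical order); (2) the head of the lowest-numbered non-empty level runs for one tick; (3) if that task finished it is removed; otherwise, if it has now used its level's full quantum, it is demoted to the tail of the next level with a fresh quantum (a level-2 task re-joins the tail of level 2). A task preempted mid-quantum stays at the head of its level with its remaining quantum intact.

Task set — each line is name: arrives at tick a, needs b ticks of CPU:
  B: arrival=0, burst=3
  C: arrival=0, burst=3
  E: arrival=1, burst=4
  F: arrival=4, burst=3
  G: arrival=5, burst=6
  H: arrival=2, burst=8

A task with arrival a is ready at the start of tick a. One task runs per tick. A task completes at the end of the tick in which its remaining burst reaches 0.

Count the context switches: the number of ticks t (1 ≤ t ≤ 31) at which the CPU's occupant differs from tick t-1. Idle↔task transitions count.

t=0: L0/L1/L2 = BC/-/- → run B
t=1: L0/L1/L2 = BCE/-/- → run B
t=2: L0/L1/L2 = BCEH/-/- → run B
t=3: L0/L1/L2 = CEH/-/- → run C
t=4: L0/L1/L2 = CEHF/-/- → run C
t=5: L0/L1/L2 = CEHFG/-/- → run C
t=6: L0/L1/L2 = EHFG/-/- → run E
t=7: L0/L1/L2 = EHFG/-/- → run E
t=8: L0/L1/L2 = EHFG/-/- → run E
t=9: L0/L1/L2 = HFG/E/- → run H
t=10: L0/L1/L2 = HFG/E/- → run H
t=11: L0/L1/L2 = HFG/E/- → run H
t=12: L0/L1/L2 = FG/EH/- → run F
t=13: L0/L1/L2 = FG/EH/- → run F
t=14: L0/L1/L2 = FG/EH/- → run F
t=15: L0/L1/L2 = G/EH/- → run G
t=16: L0/L1/L2 = G/EH/- → run G
t=17: L0/L1/L2 = G/EH/- → run G
t=18: L0/L1/L2 = -/EHG/- → run E
t=19: L0/L1/L2 = -/HG/- → run H
t=20: L0/L1/L2 = -/HG/- → run H
t=21: L0/L1/L2 = -/HG/- → run H
t=22: L0/L1/L2 = -/HG/- → run H
t=23: L0/L1/L2 = -/HG/- → run H
t=24: L0/L1/L2 = -/G/- → run G
t=25: L0/L1/L2 = -/G/- → run G
t=26: L0/L1/L2 = -/G/- → run G
t=27: (idle)
t=28: (idle)
t=29: (idle)
t=30: (idle)
t=31: (idle)

context switches = 9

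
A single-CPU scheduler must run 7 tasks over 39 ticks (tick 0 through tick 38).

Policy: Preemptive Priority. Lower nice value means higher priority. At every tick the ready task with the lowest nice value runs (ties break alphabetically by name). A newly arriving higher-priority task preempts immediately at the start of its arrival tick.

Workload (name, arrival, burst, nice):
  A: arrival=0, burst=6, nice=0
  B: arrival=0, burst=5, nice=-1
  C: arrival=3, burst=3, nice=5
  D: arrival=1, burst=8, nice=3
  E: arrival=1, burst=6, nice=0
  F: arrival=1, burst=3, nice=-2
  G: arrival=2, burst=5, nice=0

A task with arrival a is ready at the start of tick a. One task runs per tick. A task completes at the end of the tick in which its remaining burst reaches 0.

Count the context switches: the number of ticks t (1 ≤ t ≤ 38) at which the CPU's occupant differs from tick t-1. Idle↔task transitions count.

t=0: ready={A,B} → run B
t=1: ready={A,B,D,E,F} → run F
t=2: ready={A,B,D,E,F,G} → run F
t=3: ready={A,B,C,D,E,F,G} → run F
t=4: ready={A,B,C,D,E,G} → run B
t=5: ready={A,B,C,D,E,G} → run B
t=6: ready={A,B,C,D,E,G} → run B
t=7: ready={A,B,C,D,E,G} → run B
t=8: ready={A,C,D,E,G} → run A
t=9: ready={A,C,D,E,G} → run A
t=10: ready={A,C,D,E,G} → run A
t=11: ready={A,C,D,E,G} → run A
t=12: ready={A,C,D,E,G} → run A
t=13: ready={A,C,D,E,G} → run A
t=14: ready={C,D,E,G} → run E
t=15: ready={C,D,E,G} → run E
t=16: ready={C,D,E,G} → run E
t=17: ready={C,D,E,G} → run E
t=18: ready={C,D,E,G} → run E
t=19: ready={C,D,E,G} → run E
t=20: ready={C,D,G} → run G
t=21: ready={C,D,G} → run G
t=22: ready={C,D,G} → run G
t=23: ready={C,D,G} → run G
t=24: ready={C,D,G} → run G
t=25: ready={C,D} → run D
t=26: ready={C,D} → run D
t=27: ready={C,D} → run D
t=28: ready={C,D} → run D
t=29: ready={C,D} → run D
t=30: ready={C,D} → run D
t=31: ready={C,D} → run D
t=32: ready={C,D} → run D
t=33: ready={C} → run C
t=34: ready={C} → run C
t=35: ready={C} → run C
t=36: (idle)
t=37: (idle)
t=38: (idle)

context switches = 8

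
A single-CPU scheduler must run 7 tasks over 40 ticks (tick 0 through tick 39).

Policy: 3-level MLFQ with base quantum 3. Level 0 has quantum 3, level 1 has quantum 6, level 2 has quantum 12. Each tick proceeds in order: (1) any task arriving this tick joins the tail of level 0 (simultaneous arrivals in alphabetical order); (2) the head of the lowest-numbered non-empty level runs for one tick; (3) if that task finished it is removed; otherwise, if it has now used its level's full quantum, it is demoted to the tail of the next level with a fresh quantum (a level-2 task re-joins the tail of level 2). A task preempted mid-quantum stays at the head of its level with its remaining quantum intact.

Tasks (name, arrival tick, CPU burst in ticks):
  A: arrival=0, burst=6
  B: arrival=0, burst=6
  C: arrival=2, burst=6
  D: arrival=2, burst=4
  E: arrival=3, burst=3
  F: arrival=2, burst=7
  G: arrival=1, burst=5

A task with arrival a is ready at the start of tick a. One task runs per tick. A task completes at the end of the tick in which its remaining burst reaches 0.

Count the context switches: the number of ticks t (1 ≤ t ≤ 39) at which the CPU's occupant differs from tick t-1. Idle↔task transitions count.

t=0: L0/L1/L2 = AB/-/- → run A
t=1: L0/L1/L2 = ABG/-/- → run A
t=2: L0/L1/L2 = ABGCDF/-/- → run A
t=3: L0/L1/L2 = BGCDFE/A/- → run B
t=4: L0/L1/L2 = BGCDFE/A/- → run B
t=5: L0/L1/L2 = BGCDFE/A/- → run B
t=6: L0/L1/L2 = GCDFE/AB/- → run G
t=7: L0/L1/L2 = GCDFE/AB/- → run G
t=8: L0/L1/L2 = GCDFE/AB/- → run G
t=9: L0/L1/L2 = CDFE/ABG/- → run C
t=10: L0/L1/L2 = CDFE/ABG/- → run C
t=11: L0/L1/L2 = CDFE/ABG/- → run C
t=12: L0/L1/L2 = DFE/ABGC/- → run D
t=13: L0/L1/L2 = DFE/ABGC/- → run D
t=14: L0/L1/L2 = DFE/ABGC/- → run D
t=15: L0/L1/L2 = FE/ABGCD/- → run F
t=16: L0/L1/L2 = FE/ABGCD/- → run F
t=17: L0/L1/L2 = FE/ABGCD/- → run F
t=18: L0/L1/L2 = E/ABGCDF/- → run E
t=19: L0/L1/L2 = E/ABGCDF/- → run E
t=20: L0/L1/L2 = E/ABGCDF/- → run E
t=21: L0/L1/L2 = -/ABGCDF/- → run A
t=22: L0/L1/L2 = -/ABGCDF/- → run A
t=23: L0/L1/L2 = -/ABGCDF/- → run A
t=24: L0/L1/L2 = -/BGCDF/- → run B
t=25: L0/L1/L2 = -/BGCDF/- → run B
t=26: L0/L1/L2 = -/BGCDF/- → run B
t=27: L0/L1/L2 = -/GCDF/- → run G
t=28: L0/L1/L2 = -/GCDF/- → run G
t=29: L0/L1/L2 = -/CDF/- → run C
t=30: L0/L1/L2 = -/CDF/- → run C
t=31: L0/L1/L2 = -/CDF/- → run C
t=32: L0/L1/L2 = -/DF/- → run D
t=33: L0/L1/L2 = -/F/- → run F
t=34: L0/L1/L2 = -/F/- → run F
t=35: L0/L1/L2 = -/F/- → run F
t=36: L0/L1/L2 = -/F/- → run F
t=37: (idle)
t=38: (idle)
t=39: (idle)

context switches = 13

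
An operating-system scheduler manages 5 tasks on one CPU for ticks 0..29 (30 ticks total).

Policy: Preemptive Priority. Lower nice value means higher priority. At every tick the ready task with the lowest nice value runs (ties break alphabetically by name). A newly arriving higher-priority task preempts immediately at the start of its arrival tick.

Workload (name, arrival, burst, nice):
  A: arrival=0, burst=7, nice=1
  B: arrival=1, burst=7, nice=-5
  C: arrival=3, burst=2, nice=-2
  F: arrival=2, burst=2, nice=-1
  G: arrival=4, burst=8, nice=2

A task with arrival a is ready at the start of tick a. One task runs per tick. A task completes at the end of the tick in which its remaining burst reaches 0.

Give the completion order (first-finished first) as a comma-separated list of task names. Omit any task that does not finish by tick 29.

completion order = B, C, F, A, G

t=0: ready={A} → run A
t=1: ready={A,B} → run B
t=2: ready={A,B,F} → run B
t=3: ready={A,B,C,F} → run B
t=4: ready={A,B,C,F,G} → run B
t=5: ready={A,B,C,F,G} → run B
t=6: ready={A,B,C,F,G} → run B
t=7: ready={A,B,C,F,G} → run B
t=8: ready={A,C,F,G} → run C
t=9: ready={A,C,F,G} → run C
t=10: ready={A,F,G} → run F
t=11: ready={A,F,G} → run F
t=12: ready={A,G} → run A
t=13: ready={A,G} → run A
t=14: ready={A,G} → run A
t=15: ready={A,G} → run A
t=16: ready={A,G} → run A
t=17: ready={A,G} → run A
t=18: ready={G} → run G
t=19: ready={G} → run G
t=20: ready={G} → run G
t=21: ready={G} → run G
t=22: ready={G} → run G
t=23: ready={G} → run G
t=24: ready={G} → run G
t=25: ready={G} → run G
t=26: (idle)
t=27: (idle)
t=28: (idle)
t=29: (idle)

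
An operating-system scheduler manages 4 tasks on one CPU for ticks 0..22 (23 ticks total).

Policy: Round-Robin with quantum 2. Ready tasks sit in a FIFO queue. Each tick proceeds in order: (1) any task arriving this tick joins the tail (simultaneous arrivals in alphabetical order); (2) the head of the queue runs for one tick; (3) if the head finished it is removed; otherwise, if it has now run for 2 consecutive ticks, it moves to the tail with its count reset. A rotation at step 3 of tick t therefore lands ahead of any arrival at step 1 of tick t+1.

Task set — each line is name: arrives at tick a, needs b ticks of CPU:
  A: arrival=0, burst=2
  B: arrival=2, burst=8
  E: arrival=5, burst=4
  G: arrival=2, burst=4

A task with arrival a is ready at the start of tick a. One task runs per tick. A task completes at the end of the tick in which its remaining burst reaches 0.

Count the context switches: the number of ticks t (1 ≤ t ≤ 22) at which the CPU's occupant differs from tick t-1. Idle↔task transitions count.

context switches = 9

t=0: queue=[A] q_used=0 → run A
t=1: queue=[A] q_used=1 → run A
t=2: queue=[B,G] q_used=0 → run B
t=3: queue=[B,G] q_used=1 → run B
t=4: queue=[G,B] q_used=0 → run G
t=5: queue=[G,B,E] q_used=1 → run G
t=6: queue=[B,E,G] q_used=0 → run B
t=7: queue=[B,E,G] q_used=1 → run B
t=8: queue=[E,G,B] q_used=0 → run E
t=9: queue=[E,G,B] q_used=1 → run E
t=10: queue=[G,B,E] q_used=0 → run G
t=11: queue=[G,B,E] q_used=1 → run G
t=12: queue=[B,E] q_used=0 → run B
t=13: queue=[B,E] q_used=1 → run B
t=14: queue=[E,B] q_used=0 → run E
t=15: queue=[E,B] q_used=1 → run E
t=16: queue=[B] q_used=0 → run B
t=17: queue=[B] q_used=1 → run B
t=18: (idle)
t=19: (idle)
t=20: (idle)
t=21: (idle)
t=22: (idle)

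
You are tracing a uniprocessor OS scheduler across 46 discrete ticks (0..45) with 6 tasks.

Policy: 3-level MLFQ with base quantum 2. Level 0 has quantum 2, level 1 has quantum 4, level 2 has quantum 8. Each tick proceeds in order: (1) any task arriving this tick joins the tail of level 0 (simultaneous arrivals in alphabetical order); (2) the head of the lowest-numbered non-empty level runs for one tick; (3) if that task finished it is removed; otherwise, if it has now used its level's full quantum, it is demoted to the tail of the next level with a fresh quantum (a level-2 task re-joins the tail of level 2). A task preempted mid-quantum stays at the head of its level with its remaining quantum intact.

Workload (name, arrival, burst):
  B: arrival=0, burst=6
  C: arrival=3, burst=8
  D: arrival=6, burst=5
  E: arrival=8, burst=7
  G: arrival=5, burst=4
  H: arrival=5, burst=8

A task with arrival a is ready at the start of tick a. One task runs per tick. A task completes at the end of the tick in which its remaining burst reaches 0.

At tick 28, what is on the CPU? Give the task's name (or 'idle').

t=0: L0/L1/L2 = B/-/- → run B
t=1: L0/L1/L2 = B/-/- → run B
t=2: L0/L1/L2 = -/B/- → run B
t=3: L0/L1/L2 = C/B/- → run C
t=4: L0/L1/L2 = C/B/- → run C
t=5: L0/L1/L2 = GH/BC/- → run G
t=6: L0/L1/L2 = GHD/BC/- → run G
t=7: L0/L1/L2 = HD/BCG/- → run H
t=8: L0/L1/L2 = HDE/BCG/- → run H
t=9: L0/L1/L2 = DE/BCGH/- → run D
t=10: L0/L1/L2 = DE/BCGH/- → run D
t=11: L0/L1/L2 = E/BCGHD/- → run E
t=12: L0/L1/L2 = E/BCGHD/- → run E
t=13: L0/L1/L2 = -/BCGHDE/- → run B
t=14: L0/L1/L2 = -/BCGHDE/- → run B
t=15: L0/L1/L2 = -/BCGHDE/- → run B
t=16: L0/L1/L2 = -/CGHDE/- → run C
t=17: L0/L1/L2 = -/CGHDE/- → run C
t=18: L0/L1/L2 = -/CGHDE/- → run C
t=19: L0/L1/L2 = -/CGHDE/- → run C
t=20: L0/L1/L2 = -/GHDE/C → run G
t=21: L0/L1/L2 = -/GHDE/C → run G
t=22: L0/L1/L2 = -/HDE/C → run H
t=23: L0/L1/L2 = -/HDE/C → run H
t=24: L0/L1/L2 = -/HDE/C → run H
t=25: L0/L1/L2 = -/HDE/C → run H
t=26: L0/L1/L2 = -/DE/CH → run D
t=27: L0/L1/L2 = -/DE/CH → run D
t=28: L0/L1/L2 = -/DE/CH → run D
t=29: L0/L1/L2 = -/E/CH → run E
t=30: L0/L1/L2 = -/E/CH → run E
t=31: L0/L1/L2 = -/E/CH → run E
t=32: L0/L1/L2 = -/E/CH → run E
t=33: L0/L1/L2 = -/-/CHE → run C
t=34: L0/L1/L2 = -/-/CHE → run C
t=35: L0/L1/L2 = -/-/HE → run H
t=36: L0/L1/L2 = -/-/HE → run H
t=37: L0/L1/L2 = -/-/E → run E
t=38: (idle)
t=39: (idle)
t=40: (idle)
t=41: (idle)
t=42: (idle)
t=43: (idle)
t=44: (idle)
t=45: (idle)

running at tick 28 = D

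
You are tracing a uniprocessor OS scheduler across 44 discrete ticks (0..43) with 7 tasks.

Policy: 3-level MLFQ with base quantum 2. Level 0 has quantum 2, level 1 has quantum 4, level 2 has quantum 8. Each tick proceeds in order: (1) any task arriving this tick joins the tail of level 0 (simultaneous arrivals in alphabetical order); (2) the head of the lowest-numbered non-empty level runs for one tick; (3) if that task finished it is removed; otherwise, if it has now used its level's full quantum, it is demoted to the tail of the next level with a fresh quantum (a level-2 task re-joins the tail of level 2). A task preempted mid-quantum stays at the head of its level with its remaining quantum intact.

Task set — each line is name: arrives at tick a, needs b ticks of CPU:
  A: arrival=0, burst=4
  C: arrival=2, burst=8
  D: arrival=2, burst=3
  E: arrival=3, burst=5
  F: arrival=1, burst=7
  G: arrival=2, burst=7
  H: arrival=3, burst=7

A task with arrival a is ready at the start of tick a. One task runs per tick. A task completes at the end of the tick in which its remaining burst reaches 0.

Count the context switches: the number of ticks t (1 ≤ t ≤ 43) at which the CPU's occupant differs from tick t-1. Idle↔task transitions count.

t=0: L0/L1/L2 = A/-/- → run A
t=1: L0/L1/L2 = AF/-/- → run A
t=2: L0/L1/L2 = FCDG/A/- → run F
t=3: L0/L1/L2 = FCDGEH/A/- → run F
t=4: L0/L1/L2 = CDGEH/AF/- → run C
t=5: L0/L1/L2 = CDGEH/AF/- → run C
t=6: L0/L1/L2 = DGEH/AFC/- → run D
t=7: L0/L1/L2 = DGEH/AFC/- → run D
t=8: L0/L1/L2 = GEH/AFCD/- → run G
t=9: L0/L1/L2 = GEH/AFCD/- → run G
t=10: L0/L1/L2 = EH/AFCDG/- → run E
t=11: L0/L1/L2 = EH/AFCDG/- → run E
t=12: L0/L1/L2 = H/AFCDGE/- → run H
t=13: L0/L1/L2 = H/AFCDGE/- → run H
t=14: L0/L1/L2 = -/AFCDGEH/- → run A
t=15: L0/L1/L2 = -/AFCDGEH/- → run A
t=16: L0/L1/L2 = -/FCDGEH/- → run F
t=17: L0/L1/L2 = -/FCDGEH/- → run F
t=18: L0/L1/L2 = -/FCDGEH/- → run F
t=19: L0/L1/L2 = -/FCDGEH/- → run F
t=20: L0/L1/L2 = -/CDGEH/F → run C
t=21: L0/L1/L2 = -/CDGEH/F → run C
t=22: L0/L1/L2 = -/CDGEH/F → run C
t=23: L0/L1/L2 = -/CDGEH/F → run C
t=24: L0/L1/L2 = -/DGEH/FC → run D
t=25: L0/L1/L2 = -/GEH/FC → run G
t=26: L0/L1/L2 = -/GEH/FC → run G
t=27: L0/L1/L2 = -/GEH/FC → run G
t=28: L0/L1/L2 = -/GEH/FC → run G
t=29: L0/L1/L2 = -/EH/FCG → run E
t=30: L0/L1/L2 = -/EH/FCG → run E
t=31: L0/L1/L2 = -/EH/FCG → run E
t=32: L0/L1/L2 = -/H/FCG → run H
t=33: L0/L1/L2 = -/H/FCG → run H
t=34: L0/L1/L2 = -/H/FCG → run H
t=35: L0/L1/L2 = -/H/FCG → run H
t=36: L0/L1/L2 = -/-/FCGH → run F
t=37: L0/L1/L2 = -/-/CGH → run C
t=38: L0/L1/L2 = -/-/CGH → run C
t=39: L0/L1/L2 = -/-/GH → run G
t=40: L0/L1/L2 = -/-/H → run H
t=41: (idle)
t=42: (idle)
t=43: (idle)

context switches = 18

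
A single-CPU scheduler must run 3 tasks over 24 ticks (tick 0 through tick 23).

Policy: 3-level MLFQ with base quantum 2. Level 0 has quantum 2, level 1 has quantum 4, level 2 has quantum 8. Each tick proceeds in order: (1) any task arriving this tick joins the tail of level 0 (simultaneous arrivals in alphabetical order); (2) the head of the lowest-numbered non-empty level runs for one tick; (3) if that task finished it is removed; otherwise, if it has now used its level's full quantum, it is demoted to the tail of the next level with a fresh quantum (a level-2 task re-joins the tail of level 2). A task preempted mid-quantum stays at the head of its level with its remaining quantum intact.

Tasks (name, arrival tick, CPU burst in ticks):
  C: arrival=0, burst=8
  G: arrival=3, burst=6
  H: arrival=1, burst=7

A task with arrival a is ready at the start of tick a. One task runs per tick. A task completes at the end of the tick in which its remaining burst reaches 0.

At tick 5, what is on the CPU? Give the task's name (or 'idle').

t=0: L0/L1/L2 = C/-/- → run C
t=1: L0/L1/L2 = CH/-/- → run C
t=2: L0/L1/L2 = H/C/- → run H
t=3: L0/L1/L2 = HG/C/- → run H
t=4: L0/L1/L2 = G/CH/- → run G
t=5: L0/L1/L2 = G/CH/- → run G
t=6: L0/L1/L2 = -/CHG/- → run C
t=7: L0/L1/L2 = -/CHG/- → run C
t=8: L0/L1/L2 = -/CHG/- → run C
t=9: L0/L1/L2 = -/CHG/- → run C
t=10: L0/L1/L2 = -/HG/C → run H
t=11: L0/L1/L2 = -/HG/C → run H
t=12: L0/L1/L2 = -/HG/C → run H
t=13: L0/L1/L2 = -/HG/C → run H
t=14: L0/L1/L2 = -/G/CH → run G
t=15: L0/L1/L2 = -/G/CH → run G
t=16: L0/L1/L2 = -/G/CH → run G
t=17: L0/L1/L2 = -/G/CH → run G
t=18: L0/L1/L2 = -/-/CH → run C
t=19: L0/L1/L2 = -/-/CH → run C
t=20: L0/L1/L2 = -/-/H → run H
t=21: (idle)
t=22: (idle)
t=23: (idle)

running at tick 5 = G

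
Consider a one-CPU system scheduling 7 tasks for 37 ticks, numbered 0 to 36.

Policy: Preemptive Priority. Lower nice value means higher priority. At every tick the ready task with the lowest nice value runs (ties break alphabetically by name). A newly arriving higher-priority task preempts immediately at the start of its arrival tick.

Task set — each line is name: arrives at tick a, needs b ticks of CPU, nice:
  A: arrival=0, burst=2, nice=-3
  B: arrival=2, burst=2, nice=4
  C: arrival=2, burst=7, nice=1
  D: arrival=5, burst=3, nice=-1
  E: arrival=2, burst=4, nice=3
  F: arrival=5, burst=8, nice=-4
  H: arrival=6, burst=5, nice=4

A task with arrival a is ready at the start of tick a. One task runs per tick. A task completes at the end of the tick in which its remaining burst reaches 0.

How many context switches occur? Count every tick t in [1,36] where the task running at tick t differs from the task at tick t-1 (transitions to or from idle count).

t=0: ready={A} → run A
t=1: ready={A} → run A
t=2: ready={B,C,E} → run C
t=3: ready={B,C,E} → run C
t=4: ready={B,C,E} → run C
t=5: ready={B,C,D,E,F} → run F
t=6: ready={B,C,D,E,F,H} → run F
t=7: ready={B,C,D,E,F,H} → run F
t=8: ready={B,C,D,E,F,H} → run F
t=9: ready={B,C,D,E,F,H} → run F
t=10: ready={B,C,D,E,F,H} → run F
t=11: ready={B,C,D,E,F,H} → run F
t=12: ready={B,C,D,E,F,H} → run F
t=13: ready={B,C,D,E,H} → run D
t=14: ready={B,C,D,E,H} → run D
t=15: ready={B,C,D,E,H} → run D
t=16: ready={B,C,E,H} → run C
t=17: ready={B,C,E,H} → run C
t=18: ready={B,C,E,H} → run C
t=19: ready={B,C,E,H} → run C
t=20: ready={B,E,H} → run E
t=21: ready={B,E,H} → run E
t=22: ready={B,E,H} → run E
t=23: ready={B,E,H} → run E
t=24: ready={B,H} → run B
t=25: ready={B,H} → run B
t=26: ready={H} → run H
t=27: ready={H} → run H
t=28: ready={H} → run H
t=29: ready={H} → run H
t=30: ready={H} → run H
t=31: (idle)
t=32: (idle)
t=33: (idle)
t=34: (idle)
t=35: (idle)
t=36: (idle)

context switches = 8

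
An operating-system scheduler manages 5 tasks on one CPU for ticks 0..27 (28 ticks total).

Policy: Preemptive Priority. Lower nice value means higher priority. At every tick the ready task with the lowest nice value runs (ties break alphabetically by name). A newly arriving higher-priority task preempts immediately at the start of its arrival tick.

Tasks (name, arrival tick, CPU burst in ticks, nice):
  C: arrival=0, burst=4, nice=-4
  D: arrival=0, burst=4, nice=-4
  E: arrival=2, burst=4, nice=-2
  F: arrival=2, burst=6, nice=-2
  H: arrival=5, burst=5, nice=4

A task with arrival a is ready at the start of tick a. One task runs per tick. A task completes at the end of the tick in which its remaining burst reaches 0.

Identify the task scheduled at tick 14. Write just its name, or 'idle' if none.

running at tick 14 = F

t=0: ready={C,D} → run C
t=1: ready={C,D} → run C
t=2: ready={C,D,E,F} → run C
t=3: ready={C,D,E,F} → run C
t=4: ready={D,E,F} → run D
t=5: ready={D,E,F,H} → run D
t=6: ready={D,E,F,H} → run D
t=7: ready={D,E,F,H} → run D
t=8: ready={E,F,H} → run E
t=9: ready={E,F,H} → run E
t=10: ready={E,F,H} → run E
t=11: ready={E,F,H} → run E
t=12: ready={F,H} → run F
t=13: ready={F,H} → run F
t=14: ready={F,H} → run F
t=15: ready={F,H} → run F
t=16: ready={F,H} → run F
t=17: ready={F,H} → run F
t=18: ready={H} → run H
t=19: ready={H} → run H
t=20: ready={H} → run H
t=21: ready={H} → run H
t=22: ready={H} → run H
t=23: (idle)
t=24: (idle)
t=25: (idle)
t=26: (idle)
t=27: (idle)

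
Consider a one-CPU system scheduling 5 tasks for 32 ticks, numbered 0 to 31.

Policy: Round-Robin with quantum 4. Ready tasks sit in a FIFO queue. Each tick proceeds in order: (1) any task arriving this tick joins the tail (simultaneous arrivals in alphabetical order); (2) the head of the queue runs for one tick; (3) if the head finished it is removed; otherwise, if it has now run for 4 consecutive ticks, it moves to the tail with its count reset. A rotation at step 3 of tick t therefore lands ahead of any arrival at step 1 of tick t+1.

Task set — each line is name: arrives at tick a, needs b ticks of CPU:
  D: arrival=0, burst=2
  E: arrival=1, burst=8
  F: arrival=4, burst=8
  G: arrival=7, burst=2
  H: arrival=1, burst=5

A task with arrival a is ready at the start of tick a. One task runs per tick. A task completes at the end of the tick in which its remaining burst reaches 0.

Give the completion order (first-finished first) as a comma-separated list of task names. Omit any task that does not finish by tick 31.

completion order = D, E, G, H, F

t=0: queue=[D] q_used=0 → run D
t=1: queue=[D,E,H] q_used=1 → run D
t=2: queue=[E,H] q_used=0 → run E
t=3: queue=[E,H] q_used=1 → run E
t=4: queue=[E,H,F] q_used=2 → run E
t=5: queue=[E,H,F] q_used=3 → run E
t=6: queue=[H,F,E] q_used=0 → run H
t=7: queue=[H,F,E,G] q_used=1 → run H
t=8: queue=[H,F,E,G] q_used=2 → run H
t=9: queue=[H,F,E,G] q_used=3 → run H
t=10: queue=[F,E,G,H] q_used=0 → run F
t=11: queue=[F,E,G,H] q_used=1 → run F
t=12: queue=[F,E,G,H] q_used=2 → run F
t=13: queue=[F,E,G,H] q_used=3 → run F
t=14: queue=[E,G,H,F] q_used=0 → run E
t=15: queue=[E,G,H,F] q_used=1 → run E
t=16: queue=[E,G,H,F] q_used=2 → run E
t=17: queue=[E,G,H,F] q_used=3 → run E
t=18: queue=[G,H,F] q_used=0 → run G
t=19: queue=[G,H,F] q_used=1 → run G
t=20: queue=[H,F] q_used=0 → run H
t=21: queue=[F] q_used=0 → run F
t=22: queue=[F] q_used=1 → run F
t=23: queue=[F] q_used=2 → run F
t=24: queue=[F] q_used=3 → run F
t=25: (idle)
t=26: (idle)
t=27: (idle)
t=28: (idle)
t=29: (idle)
t=30: (idle)
t=31: (idle)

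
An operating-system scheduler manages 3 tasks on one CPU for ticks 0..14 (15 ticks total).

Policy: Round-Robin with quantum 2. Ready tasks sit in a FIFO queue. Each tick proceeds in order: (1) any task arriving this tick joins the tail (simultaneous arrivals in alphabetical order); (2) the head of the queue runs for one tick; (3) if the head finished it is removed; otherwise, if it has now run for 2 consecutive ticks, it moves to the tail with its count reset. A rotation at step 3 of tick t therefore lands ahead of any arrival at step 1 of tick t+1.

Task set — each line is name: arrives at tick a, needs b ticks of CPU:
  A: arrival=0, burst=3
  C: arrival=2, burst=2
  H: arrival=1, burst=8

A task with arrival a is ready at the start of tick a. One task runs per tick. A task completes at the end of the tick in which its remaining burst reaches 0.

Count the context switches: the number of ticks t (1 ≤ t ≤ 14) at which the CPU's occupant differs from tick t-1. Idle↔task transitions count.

context switches = 5

t=0: queue=[A] q_used=0 → run A
t=1: queue=[A,H] q_used=1 → run A
t=2: queue=[H,A,C] q_used=0 → run H
t=3: queue=[H,A,C] q_used=1 → run H
t=4: queue=[A,C,H] q_used=0 → run A
t=5: queue=[C,H] q_used=0 → run C
t=6: queue=[C,H] q_used=1 → run C
t=7: queue=[H] q_used=0 → run H
t=8: queue=[H] q_used=1 → run H
t=9: queue=[H] q_used=0 → run H
t=10: queue=[H] q_used=1 → run H
t=11: queue=[H] q_used=0 → run H
t=12: queue=[H] q_used=1 → run H
t=13: (idle)
t=14: (idle)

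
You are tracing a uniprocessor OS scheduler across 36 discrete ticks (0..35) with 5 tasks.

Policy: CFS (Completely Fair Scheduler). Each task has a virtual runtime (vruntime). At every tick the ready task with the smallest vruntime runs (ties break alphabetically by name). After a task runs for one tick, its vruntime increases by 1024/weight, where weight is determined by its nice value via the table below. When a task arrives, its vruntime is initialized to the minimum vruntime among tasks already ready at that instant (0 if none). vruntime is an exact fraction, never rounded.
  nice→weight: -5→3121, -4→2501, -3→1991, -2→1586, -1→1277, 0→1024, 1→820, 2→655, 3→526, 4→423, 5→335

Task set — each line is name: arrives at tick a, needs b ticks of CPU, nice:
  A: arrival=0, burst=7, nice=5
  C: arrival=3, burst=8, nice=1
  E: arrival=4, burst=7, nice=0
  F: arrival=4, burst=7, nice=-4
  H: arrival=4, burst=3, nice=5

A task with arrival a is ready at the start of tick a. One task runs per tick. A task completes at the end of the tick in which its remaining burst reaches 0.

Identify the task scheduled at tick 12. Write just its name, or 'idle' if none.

t=0: vr[A=0] → run A
t=1: vr[A=1024/335] → run A
t=2: vr[A=2048/335] → run A
t=3: vr[A=3072/335 C=3072/335] → run A
t=4: vr[A=4096/335 C=3072/335 E=3072/335 F=3072/335 H=3072/335] → run C
t=5: vr[A=4096/335 C=143104/13735 E=3072/335 F=3072/335 H=3072/335] → run E
t=6: vr[A=4096/335 C=143104/13735 E=3407/335 F=3072/335 H=3072/335] → run F
t=7: vr[A=4096/335 C=143104/13735 E=3407/335 F=8026112/837835 H=3072/335] → run H
t=8: vr[A=4096/335 C=143104/13735 E=3407/335 F=8026112/837835 H=4096/335] → run F
t=9: vr[A=4096/335 C=143104/13735 E=3407/335 F=8369152/837835 H=4096/335] → run F
t=10: vr[A=4096/335 C=143104/13735 E=3407/335 F=8712192/837835 H=4096/335] → run E
t=11: vr[A=4096/335 C=143104/13735 E=3742/335 F=8712192/837835 H=4096/335] → run F
t=12: vr[A=4096/335 C=143104/13735 E=3742/335 F=9055232/837835 H=4096/335] → run C
t=13: vr[A=4096/335 C=160256/13735 E=3742/335 F=9055232/837835 H=4096/335] → run F
t=14: vr[A=4096/335 C=160256/13735 E=3742/335 F=9398272/837835 H=4096/335] → run E
t=15: vr[A=4096/335 C=160256/13735 E=4077/335 F=9398272/837835 H=4096/335] → run F
t=16: vr[A=4096/335 C=160256/13735 E=4077/335 F=9741312/837835 H=4096/335] → run F
t=17: vr[A=4096/335 C=160256/13735 E=4077/335 H=4096/335] → run C
t=18: vr[A=4096/335 C=177408/13735 E=4077/335 H=4096/335] → run E
t=19: vr[A=4096/335 C=177408/13735 E=4412/335 H=4096/335] → run A
t=20: vr[A=1024/67 C=177408/13735 E=4412/335 H=4096/335] → run H
t=21: vr[A=1024/67 C=177408/13735 E=4412/335 H=1024/67] → run C
t=22: vr[A=1024/67 C=38912/2747 E=4412/335 H=1024/67] → run E
t=23: vr[A=1024/67 C=38912/2747 E=4747/335 H=1024/67] → run C
t=24: vr[A=1024/67 C=211712/13735 E=4747/335 H=1024/67] → run E
t=25: vr[A=1024/67 C=211712/13735 E=5082/335 H=1024/67] → run E
t=26: vr[A=1024/67 C=211712/13735 H=1024/67] → run A
t=27: vr[A=6144/335 C=211712/13735 H=1024/67] → run H
t=28: vr[A=6144/335 C=211712/13735] → run C
t=29: vr[A=6144/335 C=228864/13735] → run C
t=30: vr[A=6144/335 C=246016/13735] → run C
t=31: vr[A=6144/335] → run A
t=32: (idle)
t=33: (idle)
t=34: (idle)
t=35: (idle)

running at tick 12 = C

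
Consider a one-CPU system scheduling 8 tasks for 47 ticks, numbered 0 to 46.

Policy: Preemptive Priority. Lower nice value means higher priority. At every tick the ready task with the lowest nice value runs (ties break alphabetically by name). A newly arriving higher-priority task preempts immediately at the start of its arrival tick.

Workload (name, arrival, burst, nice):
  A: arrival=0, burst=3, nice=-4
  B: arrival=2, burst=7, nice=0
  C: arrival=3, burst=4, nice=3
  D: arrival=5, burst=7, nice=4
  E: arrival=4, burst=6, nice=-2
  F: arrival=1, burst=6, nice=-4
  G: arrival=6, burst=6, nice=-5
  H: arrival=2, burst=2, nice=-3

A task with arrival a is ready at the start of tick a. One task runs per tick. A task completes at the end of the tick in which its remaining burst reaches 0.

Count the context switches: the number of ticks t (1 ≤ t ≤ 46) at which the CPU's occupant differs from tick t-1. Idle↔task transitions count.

t=0: ready={A} → run A
t=1: ready={A,F} → run A
t=2: ready={A,B,F,H} → run A
t=3: ready={B,C,F,H} → run F
t=4: ready={B,C,E,F,H} → run F
t=5: ready={B,C,D,E,F,H} → run F
t=6: ready={B,C,D,E,F,G,H} → run G
t=7: ready={B,C,D,E,F,G,H} → run G
t=8: ready={B,C,D,E,F,G,H} → run G
t=9: ready={B,C,D,E,F,G,H} → run G
t=10: ready={B,C,D,E,F,G,H} → run G
t=11: ready={B,C,D,E,F,G,H} → run G
t=12: ready={B,C,D,E,F,H} → run F
t=13: ready={B,C,D,E,F,H} → run F
t=14: ready={B,C,D,E,F,H} → run F
t=15: ready={B,C,D,E,H} → run H
t=16: ready={B,C,D,E,H} → run H
t=17: ready={B,C,D,E} → run E
t=18: ready={B,C,D,E} → run E
t=19: ready={B,C,D,E} → run E
t=20: ready={B,C,D,E} → run E
t=21: ready={B,C,D,E} → run E
t=22: ready={B,C,D,E} → run E
t=23: ready={B,C,D} → run B
t=24: ready={B,C,D} → run B
t=25: ready={B,C,D} → run B
t=26: ready={B,C,D} → run B
t=27: ready={B,C,D} → run B
t=28: ready={B,C,D} → run B
t=29: ready={B,C,D} → run B
t=30: ready={C,D} → run C
t=31: ready={C,D} → run C
t=32: ready={C,D} → run C
t=33: ready={C,D} → run C
t=34: ready={D} → run D
t=35: ready={D} → run D
t=36: ready={D} → run D
t=37: ready={D} → run D
t=38: ready={D} → run D
t=39: ready={D} → run D
t=40: ready={D} → run D
t=41: (idle)
t=42: (idle)
t=43: (idle)
t=44: (idle)
t=45: (idle)
t=46: (idle)

context switches = 9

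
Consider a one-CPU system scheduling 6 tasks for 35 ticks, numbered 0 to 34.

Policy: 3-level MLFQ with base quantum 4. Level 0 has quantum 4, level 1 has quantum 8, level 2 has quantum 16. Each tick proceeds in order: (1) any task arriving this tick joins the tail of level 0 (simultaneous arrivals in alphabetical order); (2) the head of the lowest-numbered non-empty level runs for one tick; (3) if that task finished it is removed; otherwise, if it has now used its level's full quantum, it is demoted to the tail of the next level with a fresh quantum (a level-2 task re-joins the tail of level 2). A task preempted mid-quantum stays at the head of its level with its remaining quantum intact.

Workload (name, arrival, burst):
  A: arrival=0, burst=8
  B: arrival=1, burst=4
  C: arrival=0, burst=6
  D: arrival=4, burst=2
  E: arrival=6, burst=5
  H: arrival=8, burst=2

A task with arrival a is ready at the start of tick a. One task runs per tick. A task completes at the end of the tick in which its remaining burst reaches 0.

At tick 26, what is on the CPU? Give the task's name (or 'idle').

t=0: L0/L1/L2 = AC/-/- → run A
t=1: L0/L1/L2 = ACB/-/- → run A
t=2: L0/L1/L2 = ACB/-/- → run A
t=3: L0/L1/L2 = ACB/-/- → run A
t=4: L0/L1/L2 = CBD/A/- → run C
t=5: L0/L1/L2 = CBD/A/- → run C
t=6: L0/L1/L2 = CBDE/A/- → run C
t=7: L0/L1/L2 = CBDE/A/- → run C
t=8: L0/L1/L2 = BDEH/AC/- → run B
t=9: L0/L1/L2 = BDEH/AC/- → run B
t=10: L0/L1/L2 = BDEH/AC/- → run B
t=11: L0/L1/L2 = BDEH/AC/- → run B
t=12: L0/L1/L2 = DEH/AC/- → run D
t=13: L0/L1/L2 = DEH/AC/- → run D
t=14: L0/L1/L2 = EH/AC/- → run E
t=15: L0/L1/L2 = EH/AC/- → run E
t=16: L0/L1/L2 = EH/AC/- → run E
t=17: L0/L1/L2 = EH/AC/- → run E
t=18: L0/L1/L2 = H/ACE/- → run H
t=19: L0/L1/L2 = H/ACE/- → run H
t=20: L0/L1/L2 = -/ACE/- → run A
t=21: L0/L1/L2 = -/ACE/- → run A
t=22: L0/L1/L2 = -/ACE/- → run A
t=23: L0/L1/L2 = -/ACE/- → run A
t=24: L0/L1/L2 = -/CE/- → run C
t=25: L0/L1/L2 = -/CE/- → run C
t=26: L0/L1/L2 = -/E/- → run E
t=27: (idle)
t=28: (idle)
t=29: (idle)
t=30: (idle)
t=31: (idle)
t=32: (idle)
t=33: (idle)
t=34: (idle)

running at tick 26 = E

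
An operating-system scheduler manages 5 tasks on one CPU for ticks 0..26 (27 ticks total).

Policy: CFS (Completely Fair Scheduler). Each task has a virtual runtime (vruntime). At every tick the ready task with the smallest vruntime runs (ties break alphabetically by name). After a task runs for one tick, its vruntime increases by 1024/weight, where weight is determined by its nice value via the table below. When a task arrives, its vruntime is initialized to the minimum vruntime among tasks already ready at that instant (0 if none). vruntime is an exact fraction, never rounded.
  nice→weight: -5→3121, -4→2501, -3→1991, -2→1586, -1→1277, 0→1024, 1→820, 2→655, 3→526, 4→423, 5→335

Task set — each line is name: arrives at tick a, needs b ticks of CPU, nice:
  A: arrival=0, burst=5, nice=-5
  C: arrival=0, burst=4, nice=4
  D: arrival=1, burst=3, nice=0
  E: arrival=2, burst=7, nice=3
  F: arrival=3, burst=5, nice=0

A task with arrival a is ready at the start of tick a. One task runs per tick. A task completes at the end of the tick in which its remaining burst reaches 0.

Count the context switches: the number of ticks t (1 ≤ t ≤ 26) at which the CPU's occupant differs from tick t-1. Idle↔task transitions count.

t=0: vr[A=0 C=0] → run A
t=1: vr[A=1024/3121 C=0 D=0] → run C
t=2: vr[A=1024/3121 C=1024/423 D=0 E=0] → run D
t=3: vr[A=1024/3121 C=1024/423 D=1 E=0 F=0] → run E
t=4: vr[A=1024/3121 C=1024/423 D=1 E=512/263 F=0] → run F
t=5: vr[A=1024/3121 C=1024/423 D=1 E=512/263 F=1] → run A
t=6: vr[A=2048/3121 C=1024/423 D=1 E=512/263 F=1] → run A
t=7: vr[A=3072/3121 C=1024/423 D=1 E=512/263 F=1] → run A
t=8: vr[A=4096/3121 C=1024/423 D=1 E=512/263 F=1] → run D
t=9: vr[A=4096/3121 C=1024/423 D=2 E=512/263 F=1] → run F
t=10: vr[A=4096/3121 C=1024/423 D=2 E=512/263 F=2] → run A
t=11: vr[C=1024/423 D=2 E=512/263 F=2] → run E
t=12: vr[C=1024/423 D=2 E=1024/263 F=2] → run D
t=13: vr[C=1024/423 E=1024/263 F=2] → run F
t=14: vr[C=1024/423 E=1024/263 F=3] → run C
t=15: vr[C=2048/423 E=1024/263 F=3] → run F
t=16: vr[C=2048/423 E=1024/263 F=4] → run E
t=17: vr[C=2048/423 E=1536/263 F=4] → run F
t=18: vr[C=2048/423 E=1536/263] → run C
t=19: vr[C=1024/141 E=1536/263] → run E
t=20: vr[C=1024/141 E=2048/263] → run C
t=21: vr[E=2048/263] → run E
t=22: vr[E=2560/263] → run E
t=23: vr[E=3072/263] → run E
t=24: (idle)
t=25: (idle)
t=26: (idle)

context switches = 20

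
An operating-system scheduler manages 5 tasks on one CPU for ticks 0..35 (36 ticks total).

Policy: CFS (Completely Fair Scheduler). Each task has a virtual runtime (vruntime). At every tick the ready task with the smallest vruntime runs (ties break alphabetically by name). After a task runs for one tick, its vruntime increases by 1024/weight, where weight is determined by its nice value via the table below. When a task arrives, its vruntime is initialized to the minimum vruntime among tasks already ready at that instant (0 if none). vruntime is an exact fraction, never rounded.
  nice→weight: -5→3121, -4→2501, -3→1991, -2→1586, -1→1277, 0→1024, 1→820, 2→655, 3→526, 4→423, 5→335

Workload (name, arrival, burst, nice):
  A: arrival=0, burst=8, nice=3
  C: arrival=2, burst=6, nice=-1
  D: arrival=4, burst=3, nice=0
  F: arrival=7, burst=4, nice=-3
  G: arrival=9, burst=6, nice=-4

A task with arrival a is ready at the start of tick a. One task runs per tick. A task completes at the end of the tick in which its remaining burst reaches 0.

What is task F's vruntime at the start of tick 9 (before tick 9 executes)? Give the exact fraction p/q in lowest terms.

vruntime(F, start of tick 9) = 4152318125/668679341

t=0: vr[A=0] → run A
t=1: vr[A=512/263] → run A
t=2: vr[A=1024/263 C=1024/263] → run A
t=3: vr[A=1536/263 C=1024/263] → run C
t=4: vr[A=1536/263 C=1576960/335851 D=1576960/335851] → run C
t=5: vr[A=1536/263 C=1846272/335851 D=1576960/335851] → run D
t=6: vr[A=1536/263 C=1846272/335851 D=1912811/335851] → run C
t=7: vr[A=1536/263 C=2115584/335851 D=1912811/335851 F=1912811/335851] → run D
t=8: vr[A=1536/263 C=2115584/335851 D=2248662/335851 F=1912811/335851] → run F
t=9: vr[A=1536/263 C=2115584/335851 D=2248662/335851 F=4152318125/668679341 G=1536/263] → run A
t=10: vr[A=2048/263 C=2115584/335851 D=2248662/335851 F=4152318125/668679341 G=1536/263] → run G
t=11: vr[A=2048/263 C=2115584/335851 D=2248662/335851 F=4152318125/668679341 G=4110848/657763] → run F
t=12: vr[A=2048/263 C=2115584/335851 D=2248662/335851 F=4496229549/668679341 G=4110848/657763] → run G
t=13: vr[A=2048/263 C=2115584/335851 D=2248662/335851 F=4496229549/668679341 G=4380160/657763] → run C
t=14: vr[A=2048/263 C=2384896/335851 D=2248662/335851 F=4496229549/668679341 G=4380160/657763] → run G
t=15: vr[A=2048/263 C=2384896/335851 D=2248662/335851 F=4496229549/668679341 G=4649472/657763] → run D
t=16: vr[A=2048/263 C=2384896/335851 F=4496229549/668679341 G=4649472/657763] → run F
t=17: vr[A=2048/263 C=2384896/335851 F=4840140973/668679341 G=4649472/657763] → run G
t=18: vr[A=2048/263 C=2384896/335851 F=4840140973/668679341 G=4918784/657763] → run C
t=19: vr[A=2048/263 C=2654208/335851 F=4840140973/668679341 G=4918784/657763] → run F
t=20: vr[A=2048/263 C=2654208/335851 G=4918784/657763] → run G
t=21: vr[A=2048/263 C=2654208/335851 G=5188096/657763] → run A
t=22: vr[A=2560/263 C=2654208/335851 G=5188096/657763] → run G
t=23: vr[A=2560/263 C=2654208/335851] → run C
t=24: vr[A=2560/263] → run A
t=25: vr[A=3072/263] → run A
t=26: vr[A=3584/263] → run A
t=27: (idle)
t=28: (idle)
t=29: (idle)
t=30: (idle)
t=31: (idle)
t=32: (idle)
t=33: (idle)
t=34: (idle)
t=35: (idle)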